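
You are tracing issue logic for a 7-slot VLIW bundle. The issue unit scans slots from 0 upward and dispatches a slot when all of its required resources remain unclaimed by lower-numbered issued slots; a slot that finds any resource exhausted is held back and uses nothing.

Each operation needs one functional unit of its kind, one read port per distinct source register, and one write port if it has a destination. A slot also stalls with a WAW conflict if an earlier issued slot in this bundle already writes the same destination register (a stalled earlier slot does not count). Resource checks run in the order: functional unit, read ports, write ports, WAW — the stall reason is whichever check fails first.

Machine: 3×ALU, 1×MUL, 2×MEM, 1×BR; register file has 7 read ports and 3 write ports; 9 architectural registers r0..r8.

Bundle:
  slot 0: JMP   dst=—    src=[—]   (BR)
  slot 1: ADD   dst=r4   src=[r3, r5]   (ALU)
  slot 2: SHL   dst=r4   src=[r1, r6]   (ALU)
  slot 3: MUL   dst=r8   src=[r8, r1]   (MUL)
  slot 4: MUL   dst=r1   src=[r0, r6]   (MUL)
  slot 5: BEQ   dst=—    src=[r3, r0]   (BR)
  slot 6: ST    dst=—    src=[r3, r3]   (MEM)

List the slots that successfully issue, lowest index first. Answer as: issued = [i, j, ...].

issued = [0, 1, 3, 6]

slot 0 (BR): ISSUE — free A3,Mu1,Ld2,B0 rp7 wp3
slot 1 (ALU): ISSUE — free A2,Mu1,Ld2,B0 rp5 wp2
slot 2 (ALU): stall WAW — free A2,Mu1,Ld2,B0 rp5 wp2
slot 3 (MUL): ISSUE — free A2,Mu0,Ld2,B0 rp3 wp1
slot 4 (MUL): stall FU — free A2,Mu0,Ld2,B0 rp3 wp1
slot 5 (BR): stall FU — free A2,Mu0,Ld2,B0 rp3 wp1
slot 6 (MEM): ISSUE — free A2,Mu0,Ld1,B0 rp2 wp1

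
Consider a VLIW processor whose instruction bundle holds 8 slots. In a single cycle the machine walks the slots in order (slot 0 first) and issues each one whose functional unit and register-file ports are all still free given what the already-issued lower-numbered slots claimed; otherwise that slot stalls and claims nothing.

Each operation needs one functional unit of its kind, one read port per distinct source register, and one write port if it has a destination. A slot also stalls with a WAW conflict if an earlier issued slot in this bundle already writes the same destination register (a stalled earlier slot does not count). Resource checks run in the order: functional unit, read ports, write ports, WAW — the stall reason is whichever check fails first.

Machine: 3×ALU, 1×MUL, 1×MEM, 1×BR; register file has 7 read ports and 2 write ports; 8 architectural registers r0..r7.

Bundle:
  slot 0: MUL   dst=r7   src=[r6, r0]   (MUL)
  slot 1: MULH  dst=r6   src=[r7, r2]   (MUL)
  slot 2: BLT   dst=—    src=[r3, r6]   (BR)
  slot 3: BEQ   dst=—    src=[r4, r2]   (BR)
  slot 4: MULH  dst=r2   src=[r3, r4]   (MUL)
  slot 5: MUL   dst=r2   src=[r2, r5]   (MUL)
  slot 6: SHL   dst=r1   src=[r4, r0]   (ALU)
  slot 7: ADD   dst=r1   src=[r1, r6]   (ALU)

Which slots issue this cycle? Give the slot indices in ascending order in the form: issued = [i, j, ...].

[0] MUL needs rd=2 wr=1: ok; after: ALU=3 MUL=0 MEM=1 BR=1, R=5, W=1
[1] MUL needs rd=2 wr=1: FU; after: ALU=3 MUL=0 MEM=1 BR=1, R=5, W=1
[2] BR needs rd=2 wr=0: ok; after: ALU=3 MUL=0 MEM=1 BR=0, R=3, W=1
[3] BR needs rd=2 wr=0: FU; after: ALU=3 MUL=0 MEM=1 BR=0, R=3, W=1
[4] MUL needs rd=2 wr=1: FU; after: ALU=3 MUL=0 MEM=1 BR=0, R=3, W=1
[5] MUL needs rd=2 wr=1: FU; after: ALU=3 MUL=0 MEM=1 BR=0, R=3, W=1
[6] ALU needs rd=2 wr=1: ok; after: ALU=2 MUL=0 MEM=1 BR=0, R=1, W=0
[7] ALU needs rd=2 wr=1: RD_PORT; after: ALU=2 MUL=0 MEM=1 BR=0, R=1, W=0

issued = [0, 2, 6]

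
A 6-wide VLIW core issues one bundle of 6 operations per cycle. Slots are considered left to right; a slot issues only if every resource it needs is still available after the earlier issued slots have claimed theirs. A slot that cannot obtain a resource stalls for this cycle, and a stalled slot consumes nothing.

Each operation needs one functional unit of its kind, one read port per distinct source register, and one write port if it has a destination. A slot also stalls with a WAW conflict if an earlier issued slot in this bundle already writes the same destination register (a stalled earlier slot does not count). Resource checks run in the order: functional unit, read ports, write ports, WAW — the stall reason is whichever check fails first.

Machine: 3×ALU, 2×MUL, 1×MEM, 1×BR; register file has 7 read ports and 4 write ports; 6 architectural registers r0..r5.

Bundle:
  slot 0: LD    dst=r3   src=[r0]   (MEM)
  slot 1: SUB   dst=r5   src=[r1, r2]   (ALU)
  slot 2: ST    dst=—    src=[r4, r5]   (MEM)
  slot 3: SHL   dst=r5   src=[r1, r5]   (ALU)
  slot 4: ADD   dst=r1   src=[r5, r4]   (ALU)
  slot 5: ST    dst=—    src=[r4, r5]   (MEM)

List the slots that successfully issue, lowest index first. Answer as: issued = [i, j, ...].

issued = [0, 1, 4]

#0 MEM src=r0 dispatched  <A:3 Mu:2 Ld:0 B:1 rd:6 wr:3>
#1 ALU src=r1,r2 dispatched  <A:2 Mu:2 Ld:0 B:1 rd:4 wr:2>
#2 MEM src=r4,r5 held:FU  <A:2 Mu:2 Ld:0 B:1 rd:4 wr:2>
#3 ALU src=r1,r5 held:WAW  <A:2 Mu:2 Ld:0 B:1 rd:4 wr:2>
#4 ALU src=r5,r4 dispatched  <A:1 Mu:2 Ld:0 B:1 rd:2 wr:1>
#5 MEM src=r4,r5 held:FU  <A:1 Mu:2 Ld:0 B:1 rd:2 wr:1>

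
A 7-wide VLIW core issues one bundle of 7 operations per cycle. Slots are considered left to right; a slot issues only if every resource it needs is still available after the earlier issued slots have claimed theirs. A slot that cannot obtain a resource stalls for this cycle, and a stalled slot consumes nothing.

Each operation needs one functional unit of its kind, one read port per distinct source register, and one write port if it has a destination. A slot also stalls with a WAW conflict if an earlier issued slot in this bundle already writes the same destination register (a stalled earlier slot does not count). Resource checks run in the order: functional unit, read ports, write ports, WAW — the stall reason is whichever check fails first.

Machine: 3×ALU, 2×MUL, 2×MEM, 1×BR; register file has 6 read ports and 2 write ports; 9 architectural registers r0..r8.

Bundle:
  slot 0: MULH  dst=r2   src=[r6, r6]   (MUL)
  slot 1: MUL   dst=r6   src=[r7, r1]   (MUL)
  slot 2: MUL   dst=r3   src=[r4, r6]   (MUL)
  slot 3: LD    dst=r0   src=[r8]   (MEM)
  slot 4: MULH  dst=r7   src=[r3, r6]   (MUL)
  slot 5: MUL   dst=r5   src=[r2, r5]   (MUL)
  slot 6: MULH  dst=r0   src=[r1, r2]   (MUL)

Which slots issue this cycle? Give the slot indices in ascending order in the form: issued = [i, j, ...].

issued = [0, 1]

#0 MUL src=r6,r6 dispatched  <A:3 Mu:1 Ld:2 B:1 rd:5 wr:1>
#1 MUL src=r7,r1 dispatched  <A:3 Mu:0 Ld:2 B:1 rd:3 wr:0>
#2 MUL src=r4,r6 held:FU  <A:3 Mu:0 Ld:2 B:1 rd:3 wr:0>
#3 MEM src=r8 held:WR_PORT  <A:3 Mu:0 Ld:2 B:1 rd:3 wr:0>
#4 MUL src=r3,r6 held:FU  <A:3 Mu:0 Ld:2 B:1 rd:3 wr:0>
#5 MUL src=r2,r5 held:FU  <A:3 Mu:0 Ld:2 B:1 rd:3 wr:0>
#6 MUL src=r1,r2 held:FU  <A:3 Mu:0 Ld:2 B:1 rd:3 wr:0>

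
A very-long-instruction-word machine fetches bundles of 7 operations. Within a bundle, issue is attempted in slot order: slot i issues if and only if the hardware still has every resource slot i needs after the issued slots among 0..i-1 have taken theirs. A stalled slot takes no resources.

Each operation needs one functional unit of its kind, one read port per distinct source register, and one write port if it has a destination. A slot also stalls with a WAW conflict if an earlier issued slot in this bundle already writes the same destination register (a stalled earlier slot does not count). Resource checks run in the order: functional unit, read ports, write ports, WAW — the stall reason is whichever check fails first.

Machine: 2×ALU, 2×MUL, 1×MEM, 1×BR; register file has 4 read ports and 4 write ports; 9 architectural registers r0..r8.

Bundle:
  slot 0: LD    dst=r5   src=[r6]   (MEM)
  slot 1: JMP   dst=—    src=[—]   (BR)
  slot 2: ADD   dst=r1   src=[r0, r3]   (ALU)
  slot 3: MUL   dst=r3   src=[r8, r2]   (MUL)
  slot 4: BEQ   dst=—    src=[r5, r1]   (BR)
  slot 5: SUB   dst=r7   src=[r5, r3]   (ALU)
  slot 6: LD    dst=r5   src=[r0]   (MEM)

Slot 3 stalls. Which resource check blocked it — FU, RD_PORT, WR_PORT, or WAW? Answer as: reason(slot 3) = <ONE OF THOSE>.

#0 MEM src=r6 dispatched  <A:2 Mu:2 Ld:0 B:1 rd:3 wr:3>
#1 BR src=- dispatched  <A:2 Mu:2 Ld:0 B:0 rd:3 wr:3>
#2 ALU src=r0,r3 dispatched  <A:1 Mu:2 Ld:0 B:0 rd:1 wr:2>
#3 MUL src=r8,r2 held:RD_PORT  <A:1 Mu:2 Ld:0 B:0 rd:1 wr:2>
#4 BR src=r5,r1 held:FU  <A:1 Mu:2 Ld:0 B:0 rd:1 wr:2>
#5 ALU src=r5,r3 held:RD_PORT  <A:1 Mu:2 Ld:0 B:0 rd:1 wr:2>
#6 MEM src=r0 held:FU  <A:1 Mu:2 Ld:0 B:0 rd:1 wr:2>

reason(slot 3) = RD_PORT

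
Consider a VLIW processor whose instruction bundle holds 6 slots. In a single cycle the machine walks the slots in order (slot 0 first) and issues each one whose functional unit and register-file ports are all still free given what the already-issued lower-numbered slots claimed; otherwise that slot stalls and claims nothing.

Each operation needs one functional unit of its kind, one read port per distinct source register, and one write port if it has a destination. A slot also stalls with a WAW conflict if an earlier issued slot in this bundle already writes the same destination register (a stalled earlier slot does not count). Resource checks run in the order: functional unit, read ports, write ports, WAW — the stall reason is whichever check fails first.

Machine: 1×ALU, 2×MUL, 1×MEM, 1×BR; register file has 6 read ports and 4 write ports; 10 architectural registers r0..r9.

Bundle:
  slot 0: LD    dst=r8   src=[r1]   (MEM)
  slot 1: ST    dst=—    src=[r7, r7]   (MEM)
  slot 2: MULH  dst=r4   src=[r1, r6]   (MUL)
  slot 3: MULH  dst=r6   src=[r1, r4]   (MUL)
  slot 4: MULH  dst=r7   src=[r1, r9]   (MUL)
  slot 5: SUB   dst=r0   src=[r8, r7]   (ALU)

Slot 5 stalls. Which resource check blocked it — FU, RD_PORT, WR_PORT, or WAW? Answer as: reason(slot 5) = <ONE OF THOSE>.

(0) want 1×MEM +1rd +1wr — yes → AL1|MU2|ME0|BR1|rd5|wr3
(1) want 1×MEM +1rd +0wr — FU → AL1|MU2|ME0|BR1|rd5|wr3
(2) want 1×MUL +2rd +1wr — yes → AL1|MU1|ME0|BR1|rd3|wr2
(3) want 1×MUL +2rd +1wr — yes → AL1|MU0|ME0|BR1|rd1|wr1
(4) want 1×MUL +2rd +1wr — FU → AL1|MU0|ME0|BR1|rd1|wr1
(5) want 1×ALU +2rd +1wr — RD_PORT → AL1|MU0|ME0|BR1|rd1|wr1

reason(slot 5) = RD_PORT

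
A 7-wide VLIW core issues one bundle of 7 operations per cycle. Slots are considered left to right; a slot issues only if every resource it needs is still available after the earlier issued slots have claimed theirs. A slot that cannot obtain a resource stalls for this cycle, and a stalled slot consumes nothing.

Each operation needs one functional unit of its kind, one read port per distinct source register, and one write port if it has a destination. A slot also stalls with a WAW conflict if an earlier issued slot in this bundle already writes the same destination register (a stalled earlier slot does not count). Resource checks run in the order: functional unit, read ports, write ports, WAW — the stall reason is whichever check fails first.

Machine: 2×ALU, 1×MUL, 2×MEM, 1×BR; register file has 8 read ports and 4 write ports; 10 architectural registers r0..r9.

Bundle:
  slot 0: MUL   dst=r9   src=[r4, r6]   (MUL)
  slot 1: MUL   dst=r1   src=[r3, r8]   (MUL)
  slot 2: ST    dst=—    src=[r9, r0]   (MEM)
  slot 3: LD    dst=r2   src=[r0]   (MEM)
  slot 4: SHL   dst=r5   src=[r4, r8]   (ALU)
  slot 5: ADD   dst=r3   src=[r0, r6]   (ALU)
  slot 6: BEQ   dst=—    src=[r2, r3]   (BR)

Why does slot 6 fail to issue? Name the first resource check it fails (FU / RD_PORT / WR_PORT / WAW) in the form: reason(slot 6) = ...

reason(slot 6) = RD_PORT

slot 0 (MUL): ISSUE — free A2,Mu0,Ld2,B1 rp6 wp3
slot 1 (MUL): stall FU — free A2,Mu0,Ld2,B1 rp6 wp3
slot 2 (MEM): ISSUE — free A2,Mu0,Ld1,B1 rp4 wp3
slot 3 (MEM): ISSUE — free A2,Mu0,Ld0,B1 rp3 wp2
slot 4 (ALU): ISSUE — free A1,Mu0,Ld0,B1 rp1 wp1
slot 5 (ALU): stall RD_PORT — free A1,Mu0,Ld0,B1 rp1 wp1
slot 6 (BR): stall RD_PORT — free A1,Mu0,Ld0,B1 rp1 wp1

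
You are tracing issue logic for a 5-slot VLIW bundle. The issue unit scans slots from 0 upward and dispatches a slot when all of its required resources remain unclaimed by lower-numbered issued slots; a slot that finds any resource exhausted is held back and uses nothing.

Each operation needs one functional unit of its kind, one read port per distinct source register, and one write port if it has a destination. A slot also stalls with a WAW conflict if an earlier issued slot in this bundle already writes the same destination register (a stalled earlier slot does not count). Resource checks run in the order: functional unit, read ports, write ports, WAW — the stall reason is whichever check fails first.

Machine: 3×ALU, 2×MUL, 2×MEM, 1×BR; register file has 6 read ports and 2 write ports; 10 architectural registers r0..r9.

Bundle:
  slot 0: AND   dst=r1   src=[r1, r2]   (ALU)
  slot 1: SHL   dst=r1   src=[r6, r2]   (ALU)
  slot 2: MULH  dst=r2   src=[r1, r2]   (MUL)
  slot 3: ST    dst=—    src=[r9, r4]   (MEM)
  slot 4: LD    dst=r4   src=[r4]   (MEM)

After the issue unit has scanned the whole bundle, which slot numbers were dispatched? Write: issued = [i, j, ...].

issued = [0, 2, 3]

[0] ALU needs rd=2 wr=1: ok; after: ALU=2 MUL=2 MEM=2 BR=1, R=4, W=1
[1] ALU needs rd=2 wr=1: WAW; after: ALU=2 MUL=2 MEM=2 BR=1, R=4, W=1
[2] MUL needs rd=2 wr=1: ok; after: ALU=2 MUL=1 MEM=2 BR=1, R=2, W=0
[3] MEM needs rd=2 wr=0: ok; after: ALU=2 MUL=1 MEM=1 BR=1, R=0, W=0
[4] MEM needs rd=1 wr=1: RD_PORT; after: ALU=2 MUL=1 MEM=1 BR=1, R=0, W=0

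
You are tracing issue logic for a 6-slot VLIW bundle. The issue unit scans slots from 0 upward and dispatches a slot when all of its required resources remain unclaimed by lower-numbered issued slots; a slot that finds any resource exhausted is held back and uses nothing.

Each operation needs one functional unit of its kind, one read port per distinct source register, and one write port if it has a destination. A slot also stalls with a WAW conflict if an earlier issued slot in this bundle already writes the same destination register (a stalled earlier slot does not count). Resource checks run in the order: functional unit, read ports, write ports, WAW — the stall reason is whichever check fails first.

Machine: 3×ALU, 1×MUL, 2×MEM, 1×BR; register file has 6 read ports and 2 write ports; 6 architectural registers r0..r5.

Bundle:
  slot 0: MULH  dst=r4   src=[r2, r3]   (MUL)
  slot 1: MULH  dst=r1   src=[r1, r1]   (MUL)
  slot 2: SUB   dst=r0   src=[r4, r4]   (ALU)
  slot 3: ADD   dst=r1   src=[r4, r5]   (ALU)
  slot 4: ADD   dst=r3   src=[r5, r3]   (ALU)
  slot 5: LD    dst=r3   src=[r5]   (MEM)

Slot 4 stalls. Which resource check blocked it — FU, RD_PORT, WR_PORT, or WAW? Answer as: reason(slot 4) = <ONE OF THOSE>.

(0) want 1×MUL +2rd +1wr — yes → AL3|MU0|ME2|BR1|rd4|wr1
(1) want 1×MUL +1rd +1wr — FU → AL3|MU0|ME2|BR1|rd4|wr1
(2) want 1×ALU +1rd +1wr — yes → AL2|MU0|ME2|BR1|rd3|wr0
(3) want 1×ALU +2rd +1wr — WR_PORT → AL2|MU0|ME2|BR1|rd3|wr0
(4) want 1×ALU +2rd +1wr — WR_PORT → AL2|MU0|ME2|BR1|rd3|wr0
(5) want 1×MEM +1rd +1wr — WR_PORT → AL2|MU0|ME2|BR1|rd3|wr0

reason(slot 4) = WR_PORT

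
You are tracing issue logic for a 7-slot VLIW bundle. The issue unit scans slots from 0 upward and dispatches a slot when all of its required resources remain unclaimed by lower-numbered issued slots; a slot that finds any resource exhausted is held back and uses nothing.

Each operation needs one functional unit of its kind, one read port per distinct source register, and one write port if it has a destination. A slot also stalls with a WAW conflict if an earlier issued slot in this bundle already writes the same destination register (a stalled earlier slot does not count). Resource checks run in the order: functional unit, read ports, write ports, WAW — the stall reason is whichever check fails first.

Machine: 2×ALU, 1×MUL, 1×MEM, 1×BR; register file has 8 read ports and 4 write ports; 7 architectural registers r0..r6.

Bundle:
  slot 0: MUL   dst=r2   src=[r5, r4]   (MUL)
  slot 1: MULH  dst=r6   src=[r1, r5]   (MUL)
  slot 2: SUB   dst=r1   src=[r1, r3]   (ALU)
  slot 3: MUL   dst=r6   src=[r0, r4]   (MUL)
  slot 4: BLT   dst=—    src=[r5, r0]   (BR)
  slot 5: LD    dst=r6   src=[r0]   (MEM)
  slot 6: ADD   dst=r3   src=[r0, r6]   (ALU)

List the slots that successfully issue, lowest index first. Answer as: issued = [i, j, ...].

#0 MUL src=r5,r4 dispatched  <A:2 Mu:0 Ld:1 B:1 rd:6 wr:3>
#1 MUL src=r1,r5 held:FU  <A:2 Mu:0 Ld:1 B:1 rd:6 wr:3>
#2 ALU src=r1,r3 dispatched  <A:1 Mu:0 Ld:1 B:1 rd:4 wr:2>
#3 MUL src=r0,r4 held:FU  <A:1 Mu:0 Ld:1 B:1 rd:4 wr:2>
#4 BR src=r5,r0 dispatched  <A:1 Mu:0 Ld:1 B:0 rd:2 wr:2>
#5 MEM src=r0 dispatched  <A:1 Mu:0 Ld:0 B:0 rd:1 wr:1>
#6 ALU src=r0,r6 held:RD_PORT  <A:1 Mu:0 Ld:0 B:0 rd:1 wr:1>

issued = [0, 2, 4, 5]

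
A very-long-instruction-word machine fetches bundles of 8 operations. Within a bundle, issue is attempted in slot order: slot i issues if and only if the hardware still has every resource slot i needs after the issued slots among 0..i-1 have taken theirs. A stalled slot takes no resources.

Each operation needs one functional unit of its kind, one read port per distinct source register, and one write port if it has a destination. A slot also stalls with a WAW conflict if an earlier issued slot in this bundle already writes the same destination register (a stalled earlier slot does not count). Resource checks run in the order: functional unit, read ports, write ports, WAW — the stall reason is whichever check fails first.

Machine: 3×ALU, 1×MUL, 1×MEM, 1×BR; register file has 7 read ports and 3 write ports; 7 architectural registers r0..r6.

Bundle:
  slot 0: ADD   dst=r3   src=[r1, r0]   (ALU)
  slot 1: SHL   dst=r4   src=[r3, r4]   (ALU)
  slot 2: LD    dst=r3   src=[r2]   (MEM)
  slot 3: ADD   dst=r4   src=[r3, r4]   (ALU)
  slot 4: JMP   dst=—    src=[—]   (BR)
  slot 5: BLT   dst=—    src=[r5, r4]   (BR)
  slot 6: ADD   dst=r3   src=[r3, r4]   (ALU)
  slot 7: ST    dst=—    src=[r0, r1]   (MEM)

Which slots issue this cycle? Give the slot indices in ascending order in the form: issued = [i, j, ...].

issued = [0, 1, 4, 7]

[0] ALU needs rd=2 wr=1: ok; after: ALU=2 MUL=1 MEM=1 BR=1, R=5, W=2
[1] ALU needs rd=2 wr=1: ok; after: ALU=1 MUL=1 MEM=1 BR=1, R=3, W=1
[2] MEM needs rd=1 wr=1: WAW; after: ALU=1 MUL=1 MEM=1 BR=1, R=3, W=1
[3] ALU needs rd=2 wr=1: WAW; after: ALU=1 MUL=1 MEM=1 BR=1, R=3, W=1
[4] BR needs rd=0 wr=0: ok; after: ALU=1 MUL=1 MEM=1 BR=0, R=3, W=1
[5] BR needs rd=2 wr=0: FU; after: ALU=1 MUL=1 MEM=1 BR=0, R=3, W=1
[6] ALU needs rd=2 wr=1: WAW; after: ALU=1 MUL=1 MEM=1 BR=0, R=3, W=1
[7] MEM needs rd=2 wr=0: ok; after: ALU=1 MUL=1 MEM=0 BR=0, R=1, W=1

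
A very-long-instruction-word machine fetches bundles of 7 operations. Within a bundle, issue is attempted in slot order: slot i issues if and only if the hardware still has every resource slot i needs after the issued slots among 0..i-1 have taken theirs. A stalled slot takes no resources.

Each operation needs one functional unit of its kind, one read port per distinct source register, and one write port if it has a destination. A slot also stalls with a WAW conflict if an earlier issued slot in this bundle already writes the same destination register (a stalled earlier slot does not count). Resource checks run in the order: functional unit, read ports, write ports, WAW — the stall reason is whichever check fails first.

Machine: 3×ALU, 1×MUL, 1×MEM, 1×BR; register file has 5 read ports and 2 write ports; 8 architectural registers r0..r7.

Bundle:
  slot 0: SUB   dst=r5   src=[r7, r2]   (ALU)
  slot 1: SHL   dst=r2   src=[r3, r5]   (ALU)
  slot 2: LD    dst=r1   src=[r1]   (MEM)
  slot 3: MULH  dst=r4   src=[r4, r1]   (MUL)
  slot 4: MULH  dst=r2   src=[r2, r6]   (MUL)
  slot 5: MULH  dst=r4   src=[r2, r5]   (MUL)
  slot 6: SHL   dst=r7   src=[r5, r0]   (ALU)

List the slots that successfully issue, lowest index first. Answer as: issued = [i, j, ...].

#0 ALU src=r7,r2 dispatched  <A:2 Mu:1 Ld:1 B:1 rd:3 wr:1>
#1 ALU src=r3,r5 dispatched  <A:1 Mu:1 Ld:1 B:1 rd:1 wr:0>
#2 MEM src=r1 held:WR_PORT  <A:1 Mu:1 Ld:1 B:1 rd:1 wr:0>
#3 MUL src=r4,r1 held:RD_PORT  <A:1 Mu:1 Ld:1 B:1 rd:1 wr:0>
#4 MUL src=r2,r6 held:RD_PORT  <A:1 Mu:1 Ld:1 B:1 rd:1 wr:0>
#5 MUL src=r2,r5 held:RD_PORT  <A:1 Mu:1 Ld:1 B:1 rd:1 wr:0>
#6 ALU src=r5,r0 held:RD_PORT  <A:1 Mu:1 Ld:1 B:1 rd:1 wr:0>

issued = [0, 1]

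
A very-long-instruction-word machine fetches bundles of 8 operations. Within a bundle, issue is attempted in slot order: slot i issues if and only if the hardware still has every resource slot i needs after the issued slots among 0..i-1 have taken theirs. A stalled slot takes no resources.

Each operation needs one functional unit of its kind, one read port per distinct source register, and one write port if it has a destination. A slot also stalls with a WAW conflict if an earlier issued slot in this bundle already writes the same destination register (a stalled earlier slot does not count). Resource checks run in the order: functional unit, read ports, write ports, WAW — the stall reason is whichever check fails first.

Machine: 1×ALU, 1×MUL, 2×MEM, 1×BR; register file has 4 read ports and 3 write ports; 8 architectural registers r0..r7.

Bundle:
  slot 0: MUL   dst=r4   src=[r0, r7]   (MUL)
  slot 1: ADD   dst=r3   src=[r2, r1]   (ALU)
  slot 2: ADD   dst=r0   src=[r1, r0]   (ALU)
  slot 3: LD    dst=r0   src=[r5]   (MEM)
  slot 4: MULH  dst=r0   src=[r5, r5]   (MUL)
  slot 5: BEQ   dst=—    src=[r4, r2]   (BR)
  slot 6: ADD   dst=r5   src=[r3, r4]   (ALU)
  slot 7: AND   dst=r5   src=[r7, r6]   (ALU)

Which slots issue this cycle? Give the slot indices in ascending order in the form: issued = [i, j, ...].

(0) want 1×MUL +2rd +1wr — yes → AL1|MU0|ME2|BR1|rd2|wr2
(1) want 1×ALU +2rd +1wr — yes → AL0|MU0|ME2|BR1|rd0|wr1
(2) want 1×ALU +2rd +1wr — FU → AL0|MU0|ME2|BR1|rd0|wr1
(3) want 1×MEM +1rd +1wr — RD_PORT → AL0|MU0|ME2|BR1|rd0|wr1
(4) want 1×MUL +1rd +1wr — FU → AL0|MU0|ME2|BR1|rd0|wr1
(5) want 1×BR +2rd +0wr — RD_PORT → AL0|MU0|ME2|BR1|rd0|wr1
(6) want 1×ALU +2rd +1wr — FU → AL0|MU0|ME2|BR1|rd0|wr1
(7) want 1×ALU +2rd +1wr — FU → AL0|MU0|ME2|BR1|rd0|wr1

issued = [0, 1]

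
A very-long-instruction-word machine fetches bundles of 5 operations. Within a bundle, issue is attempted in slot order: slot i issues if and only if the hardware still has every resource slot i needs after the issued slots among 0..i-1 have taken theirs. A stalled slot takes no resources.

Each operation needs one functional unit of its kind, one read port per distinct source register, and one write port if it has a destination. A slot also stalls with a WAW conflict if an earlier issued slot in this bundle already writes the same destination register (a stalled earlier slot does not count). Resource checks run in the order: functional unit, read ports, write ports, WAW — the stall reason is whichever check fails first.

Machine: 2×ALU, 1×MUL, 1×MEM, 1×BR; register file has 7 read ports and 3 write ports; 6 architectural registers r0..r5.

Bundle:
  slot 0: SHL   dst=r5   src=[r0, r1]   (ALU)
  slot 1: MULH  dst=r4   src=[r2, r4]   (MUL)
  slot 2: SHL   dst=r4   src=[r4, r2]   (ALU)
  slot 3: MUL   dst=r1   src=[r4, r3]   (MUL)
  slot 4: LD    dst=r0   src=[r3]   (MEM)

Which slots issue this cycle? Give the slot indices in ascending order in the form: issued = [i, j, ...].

issued = [0, 1, 4]

[0] ALU needs rd=2 wr=1: ok; after: ALU=1 MUL=1 MEM=1 BR=1, R=5, W=2
[1] MUL needs rd=2 wr=1: ok; after: ALU=1 MUL=0 MEM=1 BR=1, R=3, W=1
[2] ALU needs rd=2 wr=1: WAW; after: ALU=1 MUL=0 MEM=1 BR=1, R=3, W=1
[3] MUL needs rd=2 wr=1: FU; after: ALU=1 MUL=0 MEM=1 BR=1, R=3, W=1
[4] MEM needs rd=1 wr=1: ok; after: ALU=1 MUL=0 MEM=0 BR=1, R=2, W=0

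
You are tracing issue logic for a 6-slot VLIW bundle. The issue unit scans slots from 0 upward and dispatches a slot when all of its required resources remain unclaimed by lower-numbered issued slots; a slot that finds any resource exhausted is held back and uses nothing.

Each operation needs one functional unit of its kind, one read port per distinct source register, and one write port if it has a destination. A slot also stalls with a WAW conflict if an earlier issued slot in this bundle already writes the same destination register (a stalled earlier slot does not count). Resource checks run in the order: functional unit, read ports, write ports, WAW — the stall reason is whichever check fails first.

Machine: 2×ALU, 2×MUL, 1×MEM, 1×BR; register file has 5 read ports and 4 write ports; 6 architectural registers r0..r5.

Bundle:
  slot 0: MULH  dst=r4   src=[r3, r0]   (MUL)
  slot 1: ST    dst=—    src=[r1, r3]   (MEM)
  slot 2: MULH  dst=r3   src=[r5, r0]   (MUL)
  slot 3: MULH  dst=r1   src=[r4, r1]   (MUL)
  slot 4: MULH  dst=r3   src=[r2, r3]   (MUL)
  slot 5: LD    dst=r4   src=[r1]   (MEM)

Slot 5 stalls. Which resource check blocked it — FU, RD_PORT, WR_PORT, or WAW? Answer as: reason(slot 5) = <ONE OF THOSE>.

(0) want 1×MUL +2rd +1wr — yes → AL2|MU1|ME1|BR1|rd3|wr3
(1) want 1×MEM +2rd +0wr — yes → AL2|MU1|ME0|BR1|rd1|wr3
(2) want 1×MUL +2rd +1wr — RD_PORT → AL2|MU1|ME0|BR1|rd1|wr3
(3) want 1×MUL +2rd +1wr — RD_PORT → AL2|MU1|ME0|BR1|rd1|wr3
(4) want 1×MUL +2rd +1wr — RD_PORT → AL2|MU1|ME0|BR1|rd1|wr3
(5) want 1×MEM +1rd +1wr — FU → AL2|MU1|ME0|BR1|rd1|wr3

reason(slot 5) = FU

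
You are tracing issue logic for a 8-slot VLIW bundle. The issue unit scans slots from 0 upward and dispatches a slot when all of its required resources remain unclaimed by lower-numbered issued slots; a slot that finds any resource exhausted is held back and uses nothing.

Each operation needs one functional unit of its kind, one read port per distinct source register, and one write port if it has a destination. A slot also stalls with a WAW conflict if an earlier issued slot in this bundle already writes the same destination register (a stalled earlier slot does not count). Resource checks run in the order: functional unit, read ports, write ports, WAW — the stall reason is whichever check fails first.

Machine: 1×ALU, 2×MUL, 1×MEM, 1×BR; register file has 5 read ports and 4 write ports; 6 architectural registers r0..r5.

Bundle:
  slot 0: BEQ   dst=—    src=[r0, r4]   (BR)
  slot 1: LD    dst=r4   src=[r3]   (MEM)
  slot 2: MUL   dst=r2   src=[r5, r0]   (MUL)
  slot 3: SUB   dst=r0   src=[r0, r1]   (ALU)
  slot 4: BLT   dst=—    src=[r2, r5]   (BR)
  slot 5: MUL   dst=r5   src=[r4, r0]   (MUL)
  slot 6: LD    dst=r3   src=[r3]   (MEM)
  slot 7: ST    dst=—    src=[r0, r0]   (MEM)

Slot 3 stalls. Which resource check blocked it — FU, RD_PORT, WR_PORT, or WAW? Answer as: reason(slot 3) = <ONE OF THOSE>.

reason(slot 3) = RD_PORT

(0) want 1×BR +2rd +0wr — yes → AL1|MU2|ME1|BR0|rd3|wr4
(1) want 1×MEM +1rd +1wr — yes → AL1|MU2|ME0|BR0|rd2|wr3
(2) want 1×MUL +2rd +1wr — yes → AL1|MU1|ME0|BR0|rd0|wr2
(3) want 1×ALU +2rd +1wr — RD_PORT → AL1|MU1|ME0|BR0|rd0|wr2
(4) want 1×BR +2rd +0wr — FU → AL1|MU1|ME0|BR0|rd0|wr2
(5) want 1×MUL +2rd +1wr — RD_PORT → AL1|MU1|ME0|BR0|rd0|wr2
(6) want 1×MEM +1rd +1wr — FU → AL1|MU1|ME0|BR0|rd0|wr2
(7) want 1×MEM +1rd +0wr — FU → AL1|MU1|ME0|BR0|rd0|wr2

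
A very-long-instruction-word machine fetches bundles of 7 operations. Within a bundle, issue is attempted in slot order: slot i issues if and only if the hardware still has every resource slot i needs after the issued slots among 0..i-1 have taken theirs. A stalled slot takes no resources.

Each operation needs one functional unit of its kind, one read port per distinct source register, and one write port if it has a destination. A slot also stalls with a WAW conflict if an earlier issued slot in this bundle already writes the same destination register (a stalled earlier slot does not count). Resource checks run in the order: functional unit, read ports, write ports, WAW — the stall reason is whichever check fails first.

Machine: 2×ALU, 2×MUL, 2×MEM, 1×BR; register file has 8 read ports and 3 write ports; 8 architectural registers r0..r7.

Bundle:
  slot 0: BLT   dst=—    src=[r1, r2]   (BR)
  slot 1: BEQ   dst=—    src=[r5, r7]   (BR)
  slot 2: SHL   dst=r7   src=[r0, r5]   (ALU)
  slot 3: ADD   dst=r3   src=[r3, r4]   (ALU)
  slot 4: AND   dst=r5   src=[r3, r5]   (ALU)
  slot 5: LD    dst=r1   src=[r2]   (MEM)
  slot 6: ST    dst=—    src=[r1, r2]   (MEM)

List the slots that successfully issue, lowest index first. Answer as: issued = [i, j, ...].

issued = [0, 2, 3, 5]

slot 0 (BR): ISSUE — free A2,Mu2,Ld2,B0 rp6 wp3
slot 1 (BR): stall FU — free A2,Mu2,Ld2,B0 rp6 wp3
slot 2 (ALU): ISSUE — free A1,Mu2,Ld2,B0 rp4 wp2
slot 3 (ALU): ISSUE — free A0,Mu2,Ld2,B0 rp2 wp1
slot 4 (ALU): stall FU — free A0,Mu2,Ld2,B0 rp2 wp1
slot 5 (MEM): ISSUE — free A0,Mu2,Ld1,B0 rp1 wp0
slot 6 (MEM): stall RD_PORT — free A0,Mu2,Ld1,B0 rp1 wp0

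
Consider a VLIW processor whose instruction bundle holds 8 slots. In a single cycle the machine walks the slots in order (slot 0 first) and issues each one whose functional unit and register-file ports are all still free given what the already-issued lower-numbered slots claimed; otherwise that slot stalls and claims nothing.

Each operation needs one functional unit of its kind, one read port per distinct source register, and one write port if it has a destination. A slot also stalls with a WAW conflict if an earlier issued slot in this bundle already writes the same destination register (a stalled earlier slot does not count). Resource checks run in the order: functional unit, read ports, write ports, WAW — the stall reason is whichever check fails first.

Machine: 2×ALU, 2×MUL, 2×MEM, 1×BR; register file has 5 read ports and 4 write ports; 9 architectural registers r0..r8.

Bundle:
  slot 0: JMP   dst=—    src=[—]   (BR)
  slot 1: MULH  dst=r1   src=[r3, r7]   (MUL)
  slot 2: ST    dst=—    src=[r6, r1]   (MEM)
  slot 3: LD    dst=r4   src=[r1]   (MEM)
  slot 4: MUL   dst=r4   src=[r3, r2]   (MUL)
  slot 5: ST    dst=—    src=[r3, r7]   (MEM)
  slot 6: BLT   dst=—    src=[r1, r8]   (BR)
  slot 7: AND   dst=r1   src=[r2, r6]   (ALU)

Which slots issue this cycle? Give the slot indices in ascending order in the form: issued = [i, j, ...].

issued = [0, 1, 2, 3]

#0 BR src=- dispatched  <A:2 Mu:2 Ld:2 B:0 rd:5 wr:4>
#1 MUL src=r3,r7 dispatched  <A:2 Mu:1 Ld:2 B:0 rd:3 wr:3>
#2 MEM src=r6,r1 dispatched  <A:2 Mu:1 Ld:1 B:0 rd:1 wr:3>
#3 MEM src=r1 dispatched  <A:2 Mu:1 Ld:0 B:0 rd:0 wr:2>
#4 MUL src=r3,r2 held:RD_PORT  <A:2 Mu:1 Ld:0 B:0 rd:0 wr:2>
#5 MEM src=r3,r7 held:FU  <A:2 Mu:1 Ld:0 B:0 rd:0 wr:2>
#6 BR src=r1,r8 held:FU  <A:2 Mu:1 Ld:0 B:0 rd:0 wr:2>
#7 ALU src=r2,r6 held:RD_PORT  <A:2 Mu:1 Ld:0 B:0 rd:0 wr:2>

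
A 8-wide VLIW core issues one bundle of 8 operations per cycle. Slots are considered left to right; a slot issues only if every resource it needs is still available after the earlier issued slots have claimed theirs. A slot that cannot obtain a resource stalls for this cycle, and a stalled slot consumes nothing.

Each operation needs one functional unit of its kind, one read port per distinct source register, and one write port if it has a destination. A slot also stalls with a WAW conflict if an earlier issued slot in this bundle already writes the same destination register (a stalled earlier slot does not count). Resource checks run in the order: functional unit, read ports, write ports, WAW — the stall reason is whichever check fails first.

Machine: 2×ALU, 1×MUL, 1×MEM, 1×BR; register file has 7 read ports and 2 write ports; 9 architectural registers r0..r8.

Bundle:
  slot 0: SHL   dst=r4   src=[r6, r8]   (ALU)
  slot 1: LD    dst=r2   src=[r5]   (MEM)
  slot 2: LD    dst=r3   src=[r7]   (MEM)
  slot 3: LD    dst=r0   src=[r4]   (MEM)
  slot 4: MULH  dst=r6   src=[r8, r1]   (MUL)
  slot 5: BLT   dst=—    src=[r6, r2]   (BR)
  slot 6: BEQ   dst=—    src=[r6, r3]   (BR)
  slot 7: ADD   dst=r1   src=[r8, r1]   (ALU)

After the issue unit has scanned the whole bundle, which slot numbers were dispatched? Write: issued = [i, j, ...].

#0 ALU src=r6,r8 dispatched  <A:1 Mu:1 Ld:1 B:1 rd:5 wr:1>
#1 MEM src=r5 dispatched  <A:1 Mu:1 Ld:0 B:1 rd:4 wr:0>
#2 MEM src=r7 held:FU  <A:1 Mu:1 Ld:0 B:1 rd:4 wr:0>
#3 MEM src=r4 held:FU  <A:1 Mu:1 Ld:0 B:1 rd:4 wr:0>
#4 MUL src=r8,r1 held:WR_PORT  <A:1 Mu:1 Ld:0 B:1 rd:4 wr:0>
#5 BR src=r6,r2 dispatched  <A:1 Mu:1 Ld:0 B:0 rd:2 wr:0>
#6 BR src=r6,r3 held:FU  <A:1 Mu:1 Ld:0 B:0 rd:2 wr:0>
#7 ALU src=r8,r1 held:WR_PORT  <A:1 Mu:1 Ld:0 B:0 rd:2 wr:0>

issued = [0, 1, 5]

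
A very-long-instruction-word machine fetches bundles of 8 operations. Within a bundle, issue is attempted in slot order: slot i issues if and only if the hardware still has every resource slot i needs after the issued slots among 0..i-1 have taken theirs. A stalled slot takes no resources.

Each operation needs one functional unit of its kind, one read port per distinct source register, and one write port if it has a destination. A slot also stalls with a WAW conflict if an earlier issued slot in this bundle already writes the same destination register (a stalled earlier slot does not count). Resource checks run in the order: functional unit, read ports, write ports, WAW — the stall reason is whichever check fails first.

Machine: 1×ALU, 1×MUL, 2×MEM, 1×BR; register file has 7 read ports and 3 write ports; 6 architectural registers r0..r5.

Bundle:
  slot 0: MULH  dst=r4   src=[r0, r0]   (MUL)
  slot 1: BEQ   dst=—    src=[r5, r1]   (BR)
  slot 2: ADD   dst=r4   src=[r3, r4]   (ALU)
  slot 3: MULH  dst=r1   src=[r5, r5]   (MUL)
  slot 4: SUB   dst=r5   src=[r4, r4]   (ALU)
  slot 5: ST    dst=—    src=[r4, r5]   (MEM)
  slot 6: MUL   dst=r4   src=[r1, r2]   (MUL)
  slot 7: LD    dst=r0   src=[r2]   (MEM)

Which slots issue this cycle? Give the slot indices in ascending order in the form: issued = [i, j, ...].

slot 0 (MUL): ISSUE — free A1,Mu0,Ld2,B1 rp6 wp2
slot 1 (BR): ISSUE — free A1,Mu0,Ld2,B0 rp4 wp2
slot 2 (ALU): stall WAW — free A1,Mu0,Ld2,B0 rp4 wp2
slot 3 (MUL): stall FU — free A1,Mu0,Ld2,B0 rp4 wp2
slot 4 (ALU): ISSUE — free A0,Mu0,Ld2,B0 rp3 wp1
slot 5 (MEM): ISSUE — free A0,Mu0,Ld1,B0 rp1 wp1
slot 6 (MUL): stall FU — free A0,Mu0,Ld1,B0 rp1 wp1
slot 7 (MEM): ISSUE — free A0,Mu0,Ld0,B0 rp0 wp0

issued = [0, 1, 4, 5, 7]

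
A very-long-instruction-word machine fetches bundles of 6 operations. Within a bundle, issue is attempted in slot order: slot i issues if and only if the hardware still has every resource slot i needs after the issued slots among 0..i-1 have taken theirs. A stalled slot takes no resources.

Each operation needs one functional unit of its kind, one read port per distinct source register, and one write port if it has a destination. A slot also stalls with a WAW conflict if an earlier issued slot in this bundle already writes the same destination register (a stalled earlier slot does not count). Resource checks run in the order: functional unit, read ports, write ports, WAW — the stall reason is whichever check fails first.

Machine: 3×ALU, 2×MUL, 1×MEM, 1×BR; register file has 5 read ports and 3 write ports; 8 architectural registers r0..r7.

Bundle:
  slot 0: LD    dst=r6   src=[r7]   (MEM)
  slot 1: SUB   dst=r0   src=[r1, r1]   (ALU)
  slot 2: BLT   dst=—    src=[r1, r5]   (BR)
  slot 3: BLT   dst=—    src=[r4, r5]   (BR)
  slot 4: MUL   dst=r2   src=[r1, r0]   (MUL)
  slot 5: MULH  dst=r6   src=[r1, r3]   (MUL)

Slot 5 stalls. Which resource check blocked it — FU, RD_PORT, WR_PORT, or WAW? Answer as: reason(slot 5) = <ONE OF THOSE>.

#0 MEM src=r7 dispatched  <A:3 Mu:2 Ld:0 B:1 rd:4 wr:2>
#1 ALU src=r1,r1 dispatched  <A:2 Mu:2 Ld:0 B:1 rd:3 wr:1>
#2 BR src=r1,r5 dispatched  <A:2 Mu:2 Ld:0 B:0 rd:1 wr:1>
#3 BR src=r4,r5 held:FU  <A:2 Mu:2 Ld:0 B:0 rd:1 wr:1>
#4 MUL src=r1,r0 held:RD_PORT  <A:2 Mu:2 Ld:0 B:0 rd:1 wr:1>
#5 MUL src=r1,r3 held:RD_PORT  <A:2 Mu:2 Ld:0 B:0 rd:1 wr:1>

reason(slot 5) = RD_PORT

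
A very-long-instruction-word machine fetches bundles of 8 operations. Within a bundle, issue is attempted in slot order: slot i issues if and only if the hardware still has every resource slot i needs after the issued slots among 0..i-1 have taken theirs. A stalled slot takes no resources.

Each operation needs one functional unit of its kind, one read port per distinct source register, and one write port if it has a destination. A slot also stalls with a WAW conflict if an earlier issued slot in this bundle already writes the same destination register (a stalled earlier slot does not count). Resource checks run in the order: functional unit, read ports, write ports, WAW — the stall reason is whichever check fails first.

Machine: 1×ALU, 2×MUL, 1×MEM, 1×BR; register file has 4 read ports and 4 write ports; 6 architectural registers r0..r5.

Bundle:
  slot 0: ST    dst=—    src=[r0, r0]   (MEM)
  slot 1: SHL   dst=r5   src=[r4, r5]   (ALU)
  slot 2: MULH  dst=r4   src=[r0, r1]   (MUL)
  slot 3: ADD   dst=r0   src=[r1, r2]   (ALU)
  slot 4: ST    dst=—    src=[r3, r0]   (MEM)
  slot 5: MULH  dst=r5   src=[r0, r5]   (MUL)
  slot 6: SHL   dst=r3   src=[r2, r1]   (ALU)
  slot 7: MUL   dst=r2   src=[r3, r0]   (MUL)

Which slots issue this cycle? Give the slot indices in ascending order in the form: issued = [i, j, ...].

(0) want 1×MEM +1rd +0wr — yes → AL1|MU2|ME0|BR1|rd3|wr4
(1) want 1×ALU +2rd +1wr — yes → AL0|MU2|ME0|BR1|rd1|wr3
(2) want 1×MUL +2rd +1wr — RD_PORT → AL0|MU2|ME0|BR1|rd1|wr3
(3) want 1×ALU +2rd +1wr — FU → AL0|MU2|ME0|BR1|rd1|wr3
(4) want 1×MEM +2rd +0wr — FU → AL0|MU2|ME0|BR1|rd1|wr3
(5) want 1×MUL +2rd +1wr — RD_PORT → AL0|MU2|ME0|BR1|rd1|wr3
(6) want 1×ALU +2rd +1wr — FU → AL0|MU2|ME0|BR1|rd1|wr3
(7) want 1×MUL +2rd +1wr — RD_PORT → AL0|MU2|ME0|BR1|rd1|wr3

issued = [0, 1]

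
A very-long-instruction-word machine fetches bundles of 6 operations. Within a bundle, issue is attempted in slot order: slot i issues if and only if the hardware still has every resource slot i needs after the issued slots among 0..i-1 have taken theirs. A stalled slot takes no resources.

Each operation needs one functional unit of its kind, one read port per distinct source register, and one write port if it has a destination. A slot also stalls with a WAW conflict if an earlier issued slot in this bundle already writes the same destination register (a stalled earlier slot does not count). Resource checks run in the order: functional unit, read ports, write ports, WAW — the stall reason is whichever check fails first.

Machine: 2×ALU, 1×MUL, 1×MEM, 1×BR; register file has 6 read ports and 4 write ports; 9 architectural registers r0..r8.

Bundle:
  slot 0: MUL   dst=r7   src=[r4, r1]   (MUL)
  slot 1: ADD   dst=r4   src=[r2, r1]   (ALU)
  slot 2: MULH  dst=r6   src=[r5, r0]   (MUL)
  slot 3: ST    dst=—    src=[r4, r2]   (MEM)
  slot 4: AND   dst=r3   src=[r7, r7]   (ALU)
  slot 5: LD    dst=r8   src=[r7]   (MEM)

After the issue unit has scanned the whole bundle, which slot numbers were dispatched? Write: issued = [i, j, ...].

issued = [0, 1, 3]

[0] MUL needs rd=2 wr=1: ok; after: ALU=2 MUL=0 MEM=1 BR=1, R=4, W=3
[1] ALU needs rd=2 wr=1: ok; after: ALU=1 MUL=0 MEM=1 BR=1, R=2, W=2
[2] MUL needs rd=2 wr=1: FU; after: ALU=1 MUL=0 MEM=1 BR=1, R=2, W=2
[3] MEM needs rd=2 wr=0: ok; after: ALU=1 MUL=0 MEM=0 BR=1, R=0, W=2
[4] ALU needs rd=1 wr=1: RD_PORT; after: ALU=1 MUL=0 MEM=0 BR=1, R=0, W=2
[5] MEM needs rd=1 wr=1: FU; after: ALU=1 MUL=0 MEM=0 BR=1, R=0, W=2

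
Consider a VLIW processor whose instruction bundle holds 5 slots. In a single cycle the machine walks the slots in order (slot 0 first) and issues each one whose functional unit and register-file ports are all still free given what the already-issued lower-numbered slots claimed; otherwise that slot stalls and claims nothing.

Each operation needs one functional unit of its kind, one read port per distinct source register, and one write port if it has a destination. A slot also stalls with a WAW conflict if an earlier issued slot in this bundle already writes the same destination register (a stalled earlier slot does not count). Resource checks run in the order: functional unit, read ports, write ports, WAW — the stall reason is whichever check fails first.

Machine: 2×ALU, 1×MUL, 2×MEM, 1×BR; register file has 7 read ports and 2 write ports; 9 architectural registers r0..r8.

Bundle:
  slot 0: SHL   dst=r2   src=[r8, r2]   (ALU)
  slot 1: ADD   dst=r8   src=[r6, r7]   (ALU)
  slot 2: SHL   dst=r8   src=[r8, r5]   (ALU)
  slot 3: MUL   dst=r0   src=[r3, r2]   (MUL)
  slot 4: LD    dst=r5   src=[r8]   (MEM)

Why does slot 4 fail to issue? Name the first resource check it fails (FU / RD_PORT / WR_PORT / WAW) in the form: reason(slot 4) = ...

[0] ALU needs rd=2 wr=1: ok; after: ALU=1 MUL=1 MEM=2 BR=1, R=5, W=1
[1] ALU needs rd=2 wr=1: ok; after: ALU=0 MUL=1 MEM=2 BR=1, R=3, W=0
[2] ALU needs rd=2 wr=1: FU; after: ALU=0 MUL=1 MEM=2 BR=1, R=3, W=0
[3] MUL needs rd=2 wr=1: WR_PORT; after: ALU=0 MUL=1 MEM=2 BR=1, R=3, W=0
[4] MEM needs rd=1 wr=1: WR_PORT; after: ALU=0 MUL=1 MEM=2 BR=1, R=3, W=0

reason(slot 4) = WR_PORT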